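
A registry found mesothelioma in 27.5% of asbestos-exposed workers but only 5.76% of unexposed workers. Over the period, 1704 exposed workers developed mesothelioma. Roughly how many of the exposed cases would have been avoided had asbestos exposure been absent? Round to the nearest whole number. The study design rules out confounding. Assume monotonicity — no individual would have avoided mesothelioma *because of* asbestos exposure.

about 1347 cases

p₁ = 0.275, p₀ = 0.0576.
PN = (p₁ − p₀)/p₁ = (0.275 − 0.0576) / 0.275 ≈ 0.79055.
Attributable cases ≈ PN × (exposed cases) = 0.79055 × 1704 ≈ 1347.09.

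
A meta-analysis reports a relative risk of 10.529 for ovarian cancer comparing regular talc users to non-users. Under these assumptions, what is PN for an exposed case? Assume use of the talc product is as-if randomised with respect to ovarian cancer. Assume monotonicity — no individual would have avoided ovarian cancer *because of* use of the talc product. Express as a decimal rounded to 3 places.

Under exogeneity and monotonicity, PN = (RR − 1) / RR = 1 − 1/RR.
PN = (10.529 − 1) / 10.529 = 9.529 / 10.529 ≈ 0.9050

PN ≈ 0.905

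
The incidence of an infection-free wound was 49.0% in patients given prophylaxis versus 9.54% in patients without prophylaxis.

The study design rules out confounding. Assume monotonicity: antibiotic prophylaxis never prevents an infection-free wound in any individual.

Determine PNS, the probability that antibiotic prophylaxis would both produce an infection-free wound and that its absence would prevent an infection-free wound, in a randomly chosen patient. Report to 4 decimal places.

p₁ = 0.49, p₀ = 0.0954.
Under exogeneity and monotonicity, PNS = p₁ − p₀.
PNS = 0.49 − 0.0954 = 0.3946

PNS ≈ 0.3946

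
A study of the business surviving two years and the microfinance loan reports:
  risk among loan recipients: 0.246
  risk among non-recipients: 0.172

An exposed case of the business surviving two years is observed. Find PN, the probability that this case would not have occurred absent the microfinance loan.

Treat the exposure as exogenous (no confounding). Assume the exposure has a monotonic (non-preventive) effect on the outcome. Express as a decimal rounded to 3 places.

PN ≈ 0.301

Let p₁ = 0.246, p₀ = 0.172.
Under exogeneity and monotonicity, PN = (p₁ − p₀) / p₁.
PN = (0.246 − 0.172) / 0.246 = 0.074 / 0.246 ≈ 0.3008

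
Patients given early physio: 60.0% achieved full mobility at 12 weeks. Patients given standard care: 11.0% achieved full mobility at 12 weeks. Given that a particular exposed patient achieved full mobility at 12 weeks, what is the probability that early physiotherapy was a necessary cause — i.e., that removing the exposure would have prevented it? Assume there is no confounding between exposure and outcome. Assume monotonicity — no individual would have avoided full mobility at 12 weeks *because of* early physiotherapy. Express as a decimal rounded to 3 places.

p₁ = 0.6, p₀ = 0.11.
Under exogeneity and monotonicity, PN = (p₁ − p₀) / p₁.
PN = (0.6 − 0.11) / 0.6 = 0.49 / 0.6 ≈ 0.8167

PN ≈ 0.817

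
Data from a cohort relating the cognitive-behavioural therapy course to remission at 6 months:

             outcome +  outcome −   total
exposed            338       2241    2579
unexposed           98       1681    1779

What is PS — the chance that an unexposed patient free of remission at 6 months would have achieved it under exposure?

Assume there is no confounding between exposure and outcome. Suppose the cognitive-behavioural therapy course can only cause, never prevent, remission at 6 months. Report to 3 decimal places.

PS ≈ 0.080

p₁ = P(outcome | exposed) = 338/2579 = 0.13106
p₀ = P(outcome | unexposed) = 98/1779 = 0.055087
Under exogeneity and monotonicity, PS = (p₁ − p₀)/(1 − p₀).
PS = (0.13106 − 0.055087) / 0.94491 ≈ 0.0804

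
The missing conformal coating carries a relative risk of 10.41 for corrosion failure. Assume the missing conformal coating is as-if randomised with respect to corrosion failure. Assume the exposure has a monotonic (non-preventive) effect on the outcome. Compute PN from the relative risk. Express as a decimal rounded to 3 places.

Under exogeneity and monotonicity, PN = (RR − 1) / RR = 1 − 1/RR.
PN = (10.41 − 1) / 10.41 = 9.41 / 10.41 ≈ 0.9039

PN ≈ 0.904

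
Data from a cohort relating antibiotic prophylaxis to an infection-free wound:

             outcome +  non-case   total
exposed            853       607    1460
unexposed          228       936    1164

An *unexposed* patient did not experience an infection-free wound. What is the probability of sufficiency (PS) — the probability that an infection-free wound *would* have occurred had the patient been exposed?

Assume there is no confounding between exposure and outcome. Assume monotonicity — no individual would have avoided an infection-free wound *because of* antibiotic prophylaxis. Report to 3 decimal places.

PS ≈ 0.483

p₁ = P(outcome | exposed) = 853/1460 = 0.58425
p₀ = P(outcome | unexposed) = 228/1164 = 0.19588
Under exogeneity and monotonicity, PS = (p₁ − p₀) / (1 − p₀).
PS = (0.58425 − 0.19588) / (1 − 0.19588) = 0.38837 / 0.80412 ≈ 0.4830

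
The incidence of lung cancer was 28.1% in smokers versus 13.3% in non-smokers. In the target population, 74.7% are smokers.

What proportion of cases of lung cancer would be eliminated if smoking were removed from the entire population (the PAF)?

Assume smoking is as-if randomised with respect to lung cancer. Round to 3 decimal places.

p₁ = 0.281, p₀ = 0.133.
Overall risk P(Y=1) = π·p₁ + (1−π)·p₀ = 0.747×0.281 + 0.253×0.133 = 0.24356.
Under exogeneity, PAF = [P(Y=1) − p₀] / P(Y=1).
PAF = (0.24356 − 0.133) / 0.24356 ≈ 0.4539

PAF ≈ 0.454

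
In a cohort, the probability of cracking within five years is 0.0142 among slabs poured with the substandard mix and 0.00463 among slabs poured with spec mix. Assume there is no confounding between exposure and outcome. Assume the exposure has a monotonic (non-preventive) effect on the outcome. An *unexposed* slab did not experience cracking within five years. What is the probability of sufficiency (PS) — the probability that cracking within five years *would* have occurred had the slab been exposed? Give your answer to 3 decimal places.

Let p₁ = 0.0142, p₀ = 0.00463.
Under exogeneity and monotonicity, PS = (p₁ − p₀) / (1 − p₀).
PS = (0.0142 − 0.00463) / (1 − 0.00463) = 0.00957 / 0.99537 ≈ 0.0096

PS ≈ 0.010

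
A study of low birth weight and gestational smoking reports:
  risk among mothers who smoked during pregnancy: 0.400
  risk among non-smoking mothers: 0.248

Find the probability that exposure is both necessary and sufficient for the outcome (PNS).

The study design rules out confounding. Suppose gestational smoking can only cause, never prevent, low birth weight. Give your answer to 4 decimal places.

PNS ≈ 0.1520

Let p₁ = 0.4, p₀ = 0.248.
Under exogeneity and monotonicity, PNS = p₁ − p₀.
PNS = 0.4 − 0.248 = 0.152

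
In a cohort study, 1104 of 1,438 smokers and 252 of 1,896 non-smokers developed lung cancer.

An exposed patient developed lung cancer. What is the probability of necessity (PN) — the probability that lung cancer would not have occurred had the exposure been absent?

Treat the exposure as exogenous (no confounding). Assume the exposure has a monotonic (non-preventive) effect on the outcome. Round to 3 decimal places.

PN ≈ 0.827

p₁ = P(outcome | exposed) = 1104/1438 = 0.76773
p₀ = P(outcome | unexposed) = 252/1896 = 0.13291
Under exogeneity and monotonicity, PN = (p₁ − p₀) / p₁.
PN = (0.76773 − 0.13291) / 0.76773 = 0.63482 / 0.76773 ≈ 0.8269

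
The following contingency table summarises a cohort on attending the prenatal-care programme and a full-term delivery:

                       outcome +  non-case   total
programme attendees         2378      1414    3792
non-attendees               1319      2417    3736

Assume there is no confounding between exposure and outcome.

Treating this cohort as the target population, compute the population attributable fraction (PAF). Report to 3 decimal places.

PAF ≈ 0.281

p₁ = P(outcome | exposed) = 2378/3792 = 0.62711
p₀ = P(outcome | unexposed) = 1319/3736 = 0.35305
Exposure prevalence π = 3792/7528 = 0.50372; overall risk P(Y=1) = 0.4911.
Under exogeneity, PAF = [P(Y=1) − p₀]/P(Y=1).
PAF = (0.4911 − 0.35305) / 0.4911 ≈ 0.2811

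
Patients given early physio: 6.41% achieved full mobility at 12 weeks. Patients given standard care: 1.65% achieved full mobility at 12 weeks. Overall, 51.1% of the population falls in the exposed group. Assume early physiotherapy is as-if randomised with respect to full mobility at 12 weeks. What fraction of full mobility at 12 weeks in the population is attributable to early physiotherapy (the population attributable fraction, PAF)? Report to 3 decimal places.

PAF ≈ 0.596

p₁ = 0.0641, p₀ = 0.0165.
Overall risk P(Y=1) = π·p₁ + (1−π)·p₀ = 0.511×0.0641 + 0.489×0.0165 = 0.040824.
Under exogeneity, PAF = [P(Y=1) − p₀] / P(Y=1).
PAF = (0.040824 − 0.0165) / 0.040824 ≈ 0.5958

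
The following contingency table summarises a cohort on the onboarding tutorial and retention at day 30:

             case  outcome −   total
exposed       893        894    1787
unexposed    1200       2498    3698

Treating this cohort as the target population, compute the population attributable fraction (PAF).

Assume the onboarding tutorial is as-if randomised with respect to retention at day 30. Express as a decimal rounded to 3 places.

PAF ≈ 0.150

p₁ = P(outcome | exposed) = 893/1787 = 0.49972
p₀ = P(outcome | unexposed) = 1200/3698 = 0.3245
Exposure prevalence π = 1787/5485 = 0.3258; overall risk P(Y=1) = 0.38159.
Under exogeneity, PAF = [P(Y=1) − p₀]/P(Y=1).
PAF = (0.38159 − 0.3245) / 0.38159 ≈ 0.1496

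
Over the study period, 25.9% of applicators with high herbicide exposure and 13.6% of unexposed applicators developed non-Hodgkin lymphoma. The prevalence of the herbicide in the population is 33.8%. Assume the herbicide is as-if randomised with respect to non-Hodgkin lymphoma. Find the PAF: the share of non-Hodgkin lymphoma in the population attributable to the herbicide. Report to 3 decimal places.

PAF ≈ 0.234

p₁ = 0.259, p₀ = 0.136.
Overall risk P(Y=1) = π·p₁ + (1−π)·p₀ = 0.338×0.259 + 0.662×0.136 = 0.17757.
Under exogeneity, PAF = [P(Y=1) − p₀] / P(Y=1).
PAF = (0.17757 − 0.136) / 0.17757 ≈ 0.2341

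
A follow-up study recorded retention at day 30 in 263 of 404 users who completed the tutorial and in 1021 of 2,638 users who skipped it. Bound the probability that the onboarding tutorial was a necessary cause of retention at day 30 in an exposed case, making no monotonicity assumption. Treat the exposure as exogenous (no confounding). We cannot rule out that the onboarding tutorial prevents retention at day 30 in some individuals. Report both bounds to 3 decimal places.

0.405 ≤ PN ≤ 0.942

p₁ = P(outcome | exposed) = 263/404 = 0.65099
p₀ = P(outcome | unexposed) = 1021/2638 = 0.38704
Under exogeneity alone the bounds on PN are max{0,(p₁−p₀)/p₁} ≤ PN ≤ min{1,(1−p₀)/p₁}.
  lower = (p₁ − p₀)/p₁ = 0.26395 / 0.65099 ≈ 0.4055
  upper = min{1, (1 − p₀)/p₁} = 0.61296 / 0.65099 ≈ 0.9416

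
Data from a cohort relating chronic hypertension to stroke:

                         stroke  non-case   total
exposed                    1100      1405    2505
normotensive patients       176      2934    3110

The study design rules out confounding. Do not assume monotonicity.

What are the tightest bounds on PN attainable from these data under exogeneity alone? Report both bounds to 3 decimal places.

0.871 ≤ PN ≤ 1.000

p₁ = P(outcome | exposed) = 1100/2505 = 0.43912
p₀ = P(outcome | unexposed) = 176/3110 = 0.056592
Under exogeneity alone the bounds on PN are max{0,(p₁−p₀)/p₁} ≤ PN ≤ min{1,(1−p₀)/p₁}.
  lower = (p₁ − p₀)/p₁ = 0.38253 / 0.43912 ≈ 0.8711
  upper = min{1, (1 − p₀)/p₁} = 0.94341 / 0.43912 ≈ 2.1484 → capped at 1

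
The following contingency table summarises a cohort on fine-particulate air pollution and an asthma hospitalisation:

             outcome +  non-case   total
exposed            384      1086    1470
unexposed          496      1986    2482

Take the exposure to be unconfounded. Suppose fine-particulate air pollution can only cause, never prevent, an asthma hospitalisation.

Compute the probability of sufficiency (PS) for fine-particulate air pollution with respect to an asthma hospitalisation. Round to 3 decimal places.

PS ≈ 0.077

p₁ = P(outcome | exposed) = 384/1470 = 0.26122
p₀ = P(outcome | unexposed) = 496/2482 = 0.19984
Under exogeneity and monotonicity, PS = (p₁ − p₀)/(1 − p₀).
PS = (0.26122 − 0.19984) / 0.80016 ≈ 0.0767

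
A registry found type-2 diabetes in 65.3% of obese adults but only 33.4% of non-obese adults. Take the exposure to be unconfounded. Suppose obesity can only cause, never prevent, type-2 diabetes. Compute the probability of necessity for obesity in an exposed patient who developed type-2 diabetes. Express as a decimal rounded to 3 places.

PN ≈ 0.489

p₁ = 0.653, p₀ = 0.334.
Under exogeneity and monotonicity, PN = (p₁ − p₀) / p₁.
PN = (0.653 − 0.334) / 0.653 = 0.319 / 0.653 ≈ 0.4885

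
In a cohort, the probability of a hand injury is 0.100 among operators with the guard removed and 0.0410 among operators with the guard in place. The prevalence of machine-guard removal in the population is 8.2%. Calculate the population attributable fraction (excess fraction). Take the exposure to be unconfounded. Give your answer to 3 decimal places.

PAF ≈ 0.106

Let p₁ = 0.1, p₀ = 0.041.
Overall risk P(Y=1) = π·p₁ + (1−π)·p₀ = 0.082×0.1 + 0.918×0.041 = 0.045838.
Under exogeneity, PAF = [P(Y=1) − p₀] / P(Y=1).
PAF = (0.045838 − 0.041) / 0.045838 ≈ 0.1055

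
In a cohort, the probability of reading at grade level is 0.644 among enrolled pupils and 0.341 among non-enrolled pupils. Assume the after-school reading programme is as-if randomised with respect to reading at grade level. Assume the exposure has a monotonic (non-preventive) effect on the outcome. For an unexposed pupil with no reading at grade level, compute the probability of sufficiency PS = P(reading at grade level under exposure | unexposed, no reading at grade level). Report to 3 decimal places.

PS ≈ 0.460

Let p₁ = 0.644, p₀ = 0.341.
Under exogeneity and monotonicity, PS = (p₁ − p₀) / (1 − p₀).
PS = (0.644 − 0.341) / (1 − 0.341) = 0.303 / 0.659 ≈ 0.4598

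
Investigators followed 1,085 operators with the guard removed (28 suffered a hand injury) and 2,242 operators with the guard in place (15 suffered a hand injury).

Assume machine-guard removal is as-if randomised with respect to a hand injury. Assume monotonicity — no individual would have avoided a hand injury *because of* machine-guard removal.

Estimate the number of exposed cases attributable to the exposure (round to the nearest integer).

about 21 cases

p₁ = P(outcome | exposed) = 28/1085 = 0.025806
p₀ = P(outcome | unexposed) = 15/2242 = 0.0066905
PN = (p₁ − p₀)/p₁ = (0.025806 − 0.0066905) / 0.025806 ≈ 0.74074.
Attributable cases ≈ PN × (exposed cases) = 0.74074 × 28 ≈ 20.74.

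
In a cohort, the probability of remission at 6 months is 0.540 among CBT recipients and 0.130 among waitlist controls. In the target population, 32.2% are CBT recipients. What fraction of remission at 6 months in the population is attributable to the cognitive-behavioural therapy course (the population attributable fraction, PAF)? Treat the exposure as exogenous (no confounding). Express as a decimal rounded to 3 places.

Let p₁ = 0.54, p₀ = 0.13.
Overall risk P(Y=1) = π·p₁ + (1−π)·p₀ = 0.322×0.54 + 0.678×0.13 = 0.26202.
Under exogeneity, PAF = [P(Y=1) − p₀] / P(Y=1).
PAF = (0.26202 − 0.13) / 0.26202 ≈ 0.5039

PAF ≈ 0.504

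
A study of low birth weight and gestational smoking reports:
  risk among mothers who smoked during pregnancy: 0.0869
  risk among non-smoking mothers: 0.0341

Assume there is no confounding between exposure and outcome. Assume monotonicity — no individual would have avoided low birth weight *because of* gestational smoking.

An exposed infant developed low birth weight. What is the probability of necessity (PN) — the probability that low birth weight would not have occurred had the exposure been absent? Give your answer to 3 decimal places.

Let p₁ = 0.0869, p₀ = 0.0341.
Under exogeneity and monotonicity, PN = (p₁ − p₀) / p₁.
PN = (0.0869 − 0.0341) / 0.0869 = 0.0528 / 0.0869 ≈ 0.6076

PN ≈ 0.608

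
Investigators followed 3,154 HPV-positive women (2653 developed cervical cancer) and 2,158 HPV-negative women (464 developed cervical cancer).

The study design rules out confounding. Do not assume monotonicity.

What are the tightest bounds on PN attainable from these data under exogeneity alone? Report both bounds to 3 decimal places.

0.744 ≤ PN ≤ 0.933

p₁ = P(outcome | exposed) = 2653/3154 = 0.84115
p₀ = P(outcome | unexposed) = 464/2158 = 0.21501
Under exogeneity alone the bounds on PN are max{0,(p₁−p₀)/p₁} ≤ PN ≤ min{1,(1−p₀)/p₁}.
  lower = (p₁ − p₀)/p₁ = 0.62614 / 0.84115 ≈ 0.7444
  upper = min{1, (1 − p₀)/p₁} = 0.78499 / 0.84115 ≈ 0.9332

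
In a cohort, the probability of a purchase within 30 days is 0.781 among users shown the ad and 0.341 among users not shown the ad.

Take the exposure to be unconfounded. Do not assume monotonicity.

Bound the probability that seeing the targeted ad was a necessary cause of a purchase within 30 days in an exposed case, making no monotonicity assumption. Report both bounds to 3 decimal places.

0.563 ≤ PN ≤ 0.844

Let p₁ = 0.781, p₀ = 0.341.
Under exogeneity alone the bounds on PN are max{0,(p₁−p₀)/p₁} ≤ PN ≤ min{1,(1−p₀)/p₁}.
  lower = (p₁ − p₀)/p₁ = 0.44 / 0.781 ≈ 0.5634
  upper = min{1, (1 − p₀)/p₁} = 0.659 / 0.781 ≈ 0.8438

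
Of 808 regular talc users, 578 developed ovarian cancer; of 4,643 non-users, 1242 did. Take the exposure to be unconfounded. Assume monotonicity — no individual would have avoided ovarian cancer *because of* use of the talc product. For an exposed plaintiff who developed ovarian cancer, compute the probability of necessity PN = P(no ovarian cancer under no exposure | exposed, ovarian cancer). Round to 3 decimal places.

PN ≈ 0.626

p₁ = P(outcome | exposed) = 578/808 = 0.71535
p₀ = P(outcome | unexposed) = 1242/4643 = 0.2675
Under exogeneity and monotonicity, PN = (p₁ − p₀) / p₁.
PN = (0.71535 − 0.2675) / 0.71535 = 0.44785 / 0.71535 ≈ 0.6261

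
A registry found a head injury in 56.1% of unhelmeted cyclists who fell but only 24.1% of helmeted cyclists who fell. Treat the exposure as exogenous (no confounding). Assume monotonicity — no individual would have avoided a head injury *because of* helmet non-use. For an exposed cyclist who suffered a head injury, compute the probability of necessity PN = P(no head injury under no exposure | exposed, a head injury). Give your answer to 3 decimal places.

PN ≈ 0.570

p₁ = 0.561, p₀ = 0.241.
Under exogeneity and monotonicity, PN = (p₁ − p₀) / p₁.
PN = (0.561 − 0.241) / 0.561 = 0.32 / 0.561 ≈ 0.5704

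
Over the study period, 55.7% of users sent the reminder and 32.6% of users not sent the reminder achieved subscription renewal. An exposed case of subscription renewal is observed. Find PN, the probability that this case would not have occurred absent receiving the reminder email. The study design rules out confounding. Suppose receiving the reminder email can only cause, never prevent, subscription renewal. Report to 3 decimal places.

PN ≈ 0.415

p₁ = 0.557, p₀ = 0.326.
Under exogeneity and monotonicity, PN = (p₁ − p₀) / p₁.
PN = (0.557 − 0.326) / 0.557 = 0.231 / 0.557 ≈ 0.4147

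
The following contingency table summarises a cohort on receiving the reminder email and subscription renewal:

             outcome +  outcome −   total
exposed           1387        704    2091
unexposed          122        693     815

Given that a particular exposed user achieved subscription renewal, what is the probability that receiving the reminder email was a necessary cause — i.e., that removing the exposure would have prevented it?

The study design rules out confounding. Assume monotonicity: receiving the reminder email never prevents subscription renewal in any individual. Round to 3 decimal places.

PN ≈ 0.774

p₁ = P(outcome | exposed) = 1387/2091 = 0.66332
p₀ = P(outcome | unexposed) = 122/815 = 0.14969
Under exogeneity and monotonicity, PN = (p₁ − p₀)/p₁.
PN = (0.66332 − 0.14969) / 0.66332 ≈ 0.7743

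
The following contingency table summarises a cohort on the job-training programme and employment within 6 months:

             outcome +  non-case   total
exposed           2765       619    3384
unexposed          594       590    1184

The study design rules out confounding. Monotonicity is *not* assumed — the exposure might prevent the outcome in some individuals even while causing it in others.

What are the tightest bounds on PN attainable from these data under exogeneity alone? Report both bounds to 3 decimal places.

p₁ = P(outcome | exposed) = 2765/3384 = 0.81708
p₀ = P(outcome | unexposed) = 594/1184 = 0.50169
Under exogeneity alone the bounds on PN are max{0,(p₁−p₀)/p₁} ≤ PN ≤ min{1,(1−p₀)/p₁}.
  lower = (p₁ − p₀)/p₁ = 0.31539 / 0.81708 ≈ 0.3860
  upper = min{1, (1 − p₀)/p₁} = 0.49831 / 0.81708 ≈ 0.6099

0.386 ≤ PN ≤ 0.610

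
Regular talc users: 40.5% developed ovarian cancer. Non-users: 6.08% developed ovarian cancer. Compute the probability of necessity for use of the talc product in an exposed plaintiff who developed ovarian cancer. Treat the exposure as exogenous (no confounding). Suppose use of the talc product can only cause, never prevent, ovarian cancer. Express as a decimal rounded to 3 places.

p₁ = 0.405, p₀ = 0.0608.
Under exogeneity and monotonicity, PN = (p₁ − p₀) / p₁.
PN = (0.405 − 0.0608) / 0.405 = 0.3442 / 0.405 ≈ 0.8499

PN ≈ 0.850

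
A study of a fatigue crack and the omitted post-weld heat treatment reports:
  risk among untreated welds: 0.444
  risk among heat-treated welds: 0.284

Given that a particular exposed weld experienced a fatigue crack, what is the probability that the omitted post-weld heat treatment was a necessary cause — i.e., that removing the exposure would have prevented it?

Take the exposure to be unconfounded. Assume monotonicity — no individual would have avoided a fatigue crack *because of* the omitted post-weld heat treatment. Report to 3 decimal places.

Let p₁ = 0.444, p₀ = 0.284.
Under exogeneity and monotonicity, PN = (p₁ − p₀) / p₁.
PN = (0.444 − 0.284) / 0.444 = 0.16 / 0.444 ≈ 0.3604

PN ≈ 0.360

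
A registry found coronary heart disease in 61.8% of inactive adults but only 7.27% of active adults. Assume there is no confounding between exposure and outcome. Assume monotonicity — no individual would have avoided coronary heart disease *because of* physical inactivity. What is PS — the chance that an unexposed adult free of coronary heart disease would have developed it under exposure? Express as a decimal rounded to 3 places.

p₁ = 0.618, p₀ = 0.0727.
Under exogeneity and monotonicity, PS = (p₁ − p₀) / (1 − p₀).
PS = (0.618 − 0.0727) / (1 − 0.0727) = 0.5453 / 0.9273 ≈ 0.5881

PS ≈ 0.588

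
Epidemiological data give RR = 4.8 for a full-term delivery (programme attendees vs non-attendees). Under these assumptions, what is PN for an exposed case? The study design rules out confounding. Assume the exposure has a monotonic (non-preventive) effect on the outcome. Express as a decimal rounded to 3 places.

PN ≈ 0.792

Under exogeneity and monotonicity, PN = (RR − 1) / RR = 1 − 1/RR.
PN = (4.8 − 1) / 4.8 = 3.8 / 4.8 ≈ 0.7917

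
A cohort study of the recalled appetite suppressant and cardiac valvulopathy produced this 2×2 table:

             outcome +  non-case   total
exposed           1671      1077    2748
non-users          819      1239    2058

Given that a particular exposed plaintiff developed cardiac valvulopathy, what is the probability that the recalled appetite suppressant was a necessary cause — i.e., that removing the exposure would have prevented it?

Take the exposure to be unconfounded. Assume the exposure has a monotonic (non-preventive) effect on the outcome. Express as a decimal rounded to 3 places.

p₁ = P(outcome | exposed) = 1671/2748 = 0.60808
p₀ = P(outcome | unexposed) = 819/2058 = 0.39796
Under exogeneity and monotonicity, PN = (p₁ − p₀)/p₁.
PN = (0.60808 − 0.39796) / 0.60808 ≈ 0.3455

PN ≈ 0.346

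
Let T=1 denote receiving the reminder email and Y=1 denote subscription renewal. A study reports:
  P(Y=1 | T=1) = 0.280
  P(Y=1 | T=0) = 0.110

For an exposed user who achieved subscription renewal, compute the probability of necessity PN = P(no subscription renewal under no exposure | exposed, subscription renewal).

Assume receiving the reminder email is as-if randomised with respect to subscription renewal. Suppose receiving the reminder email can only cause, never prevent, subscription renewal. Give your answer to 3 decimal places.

Let p₁ = 0.28, p₀ = 0.11.
Under exogeneity and monotonicity, PN = (p₁ − p₀) / p₁.
PN = (0.28 − 0.11) / 0.28 = 0.17 / 0.28 ≈ 0.6071

PN ≈ 0.607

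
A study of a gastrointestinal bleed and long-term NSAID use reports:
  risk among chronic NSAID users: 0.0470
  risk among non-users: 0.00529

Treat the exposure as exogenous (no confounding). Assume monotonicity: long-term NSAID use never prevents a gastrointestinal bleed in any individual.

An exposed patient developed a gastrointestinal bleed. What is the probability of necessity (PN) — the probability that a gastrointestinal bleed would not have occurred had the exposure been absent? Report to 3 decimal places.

Let p₁ = 0.047, p₀ = 0.00529.
Under exogeneity and monotonicity, PN = (p₁ − p₀) / p₁.
PN = (0.047 − 0.00529) / 0.047 = 0.04171 / 0.047 ≈ 0.8874

PN ≈ 0.887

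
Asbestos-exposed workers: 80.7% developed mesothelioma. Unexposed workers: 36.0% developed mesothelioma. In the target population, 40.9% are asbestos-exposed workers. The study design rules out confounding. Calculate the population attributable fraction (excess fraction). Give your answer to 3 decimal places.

PAF ≈ 0.337

p₁ = 0.807, p₀ = 0.36.
Overall risk P(Y=1) = π·p₁ + (1−π)·p₀ = 0.409×0.807 + 0.591×0.36 = 0.54282.
Under exogeneity, PAF = [P(Y=1) − p₀] / P(Y=1).
PAF = (0.54282 − 0.36) / 0.54282 ≈ 0.3368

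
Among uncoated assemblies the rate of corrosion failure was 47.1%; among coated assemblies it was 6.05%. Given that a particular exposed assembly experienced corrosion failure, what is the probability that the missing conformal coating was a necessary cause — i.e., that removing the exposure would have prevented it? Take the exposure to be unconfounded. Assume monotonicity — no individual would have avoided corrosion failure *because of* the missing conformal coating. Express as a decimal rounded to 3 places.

PN ≈ 0.872

p₁ = 0.471, p₀ = 0.0605.
Under exogeneity and monotonicity, PN = (p₁ − p₀) / p₁.
PN = (0.471 − 0.0605) / 0.471 = 0.4105 / 0.471 ≈ 0.8715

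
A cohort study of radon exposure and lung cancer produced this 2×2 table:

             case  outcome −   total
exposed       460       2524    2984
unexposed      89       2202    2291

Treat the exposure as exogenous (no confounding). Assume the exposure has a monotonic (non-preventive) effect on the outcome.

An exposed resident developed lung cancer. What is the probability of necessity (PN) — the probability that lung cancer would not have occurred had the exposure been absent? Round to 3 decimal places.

p₁ = P(outcome | exposed) = 460/2984 = 0.15416
p₀ = P(outcome | unexposed) = 89/2291 = 0.038848
Under exogeneity and monotonicity, PN = (p₁ − p₀) / p₁.
PN = (0.15416 − 0.038848) / 0.15416 = 0.11531 / 0.15416 ≈ 0.7480

PN ≈ 0.748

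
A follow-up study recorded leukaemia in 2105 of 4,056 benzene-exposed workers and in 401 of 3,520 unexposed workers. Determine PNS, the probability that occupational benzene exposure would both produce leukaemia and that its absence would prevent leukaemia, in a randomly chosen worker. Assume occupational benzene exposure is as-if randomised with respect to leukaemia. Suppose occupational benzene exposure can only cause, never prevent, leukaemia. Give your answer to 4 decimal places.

p₁ = P(outcome | exposed) = 2105/4056 = 0.51898
p₀ = P(outcome | unexposed) = 401/3520 = 0.11392
Under exogeneity and monotonicity, PNS = p₁ − p₀.
PNS = 0.51898 − 0.11392 = 0.40506

PNS ≈ 0.4051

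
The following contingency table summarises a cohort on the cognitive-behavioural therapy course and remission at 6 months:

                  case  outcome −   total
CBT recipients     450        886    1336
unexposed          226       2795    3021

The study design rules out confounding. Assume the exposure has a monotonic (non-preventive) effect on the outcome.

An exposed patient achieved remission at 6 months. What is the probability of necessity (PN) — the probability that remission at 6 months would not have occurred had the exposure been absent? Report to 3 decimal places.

p₁ = P(outcome | exposed) = 450/1336 = 0.33683
p₀ = P(outcome | unexposed) = 226/3021 = 0.07481
Under exogeneity and monotonicity, PN = (p₁ − p₀)/p₁.
PN = (0.33683 − 0.07481) / 0.33683 ≈ 0.7779

PN ≈ 0.778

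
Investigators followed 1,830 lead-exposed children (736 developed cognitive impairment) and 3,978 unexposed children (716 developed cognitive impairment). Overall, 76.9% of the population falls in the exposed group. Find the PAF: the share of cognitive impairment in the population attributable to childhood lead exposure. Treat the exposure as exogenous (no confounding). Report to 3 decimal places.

p₁ = P(outcome | exposed) = 736/1830 = 0.40219
p₀ = P(outcome | unexposed) = 716/3978 = 0.17999
Overall risk P(Y=1) = π·p₁ + (1−π)·p₀ = 0.769×0.40219 + 0.231×0.17999 = 0.35086.
Under exogeneity, PAF = [P(Y=1) − p₀] / P(Y=1).
PAF = (0.35086 − 0.17999) / 0.35086 ≈ 0.4870

PAF ≈ 0.487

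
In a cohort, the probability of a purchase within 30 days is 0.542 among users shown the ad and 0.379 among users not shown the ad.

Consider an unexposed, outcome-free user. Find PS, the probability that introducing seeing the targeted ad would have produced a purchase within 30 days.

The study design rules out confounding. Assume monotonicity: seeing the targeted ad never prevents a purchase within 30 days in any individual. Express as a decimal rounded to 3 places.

PS ≈ 0.262

Let p₁ = 0.542, p₀ = 0.379.
Under exogeneity and monotonicity, PS = (p₁ − p₀) / (1 − p₀).
PS = (0.542 − 0.379) / (1 − 0.379) = 0.163 / 0.621 ≈ 0.2625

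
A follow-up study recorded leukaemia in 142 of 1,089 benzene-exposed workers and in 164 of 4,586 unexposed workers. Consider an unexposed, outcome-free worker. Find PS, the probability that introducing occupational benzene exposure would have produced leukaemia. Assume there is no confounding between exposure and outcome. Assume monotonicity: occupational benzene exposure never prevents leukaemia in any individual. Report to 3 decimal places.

PS ≈ 0.098

p₁ = P(outcome | exposed) = 142/1089 = 0.13039
p₀ = P(outcome | unexposed) = 164/4586 = 0.035761
Under exogeneity and monotonicity, PS = (p₁ − p₀) / (1 − p₀).
PS = (0.13039 − 0.035761) / (1 − 0.035761) = 0.094634 / 0.96424 ≈ 0.0981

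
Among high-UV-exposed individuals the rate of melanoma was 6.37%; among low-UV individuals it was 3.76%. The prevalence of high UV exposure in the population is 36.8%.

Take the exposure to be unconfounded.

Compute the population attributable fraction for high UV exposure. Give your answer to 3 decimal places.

PAF ≈ 0.203

p₁ = 0.0637, p₀ = 0.0376.
Overall risk P(Y=1) = π·p₁ + (1−π)·p₀ = 0.368×0.0637 + 0.632×0.0376 = 0.047205.
Under exogeneity, PAF = [P(Y=1) − p₀] / P(Y=1).
PAF = (0.047205 − 0.0376) / 0.047205 ≈ 0.2035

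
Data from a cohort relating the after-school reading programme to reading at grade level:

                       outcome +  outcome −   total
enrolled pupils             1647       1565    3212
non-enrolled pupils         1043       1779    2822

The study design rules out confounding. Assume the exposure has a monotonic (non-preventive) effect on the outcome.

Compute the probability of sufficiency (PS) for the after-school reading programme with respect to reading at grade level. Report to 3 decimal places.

PS ≈ 0.227

p₁ = P(outcome | exposed) = 1647/3212 = 0.51276
p₀ = P(outcome | unexposed) = 1043/2822 = 0.3696
Under exogeneity and monotonicity, PS = (p₁ − p₀) / (1 − p₀).
PS = (0.51276 − 0.3696) / (1 − 0.3696) = 0.14317 / 0.6304 ≈ 0.2271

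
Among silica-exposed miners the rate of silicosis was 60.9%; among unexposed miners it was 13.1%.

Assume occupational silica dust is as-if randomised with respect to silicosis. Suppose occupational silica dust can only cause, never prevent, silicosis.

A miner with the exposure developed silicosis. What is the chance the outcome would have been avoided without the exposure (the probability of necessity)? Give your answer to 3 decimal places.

p₁ = 0.609, p₀ = 0.131.
Under exogeneity and monotonicity, PN = (p₁ − p₀) / p₁.
PN = (0.609 − 0.131) / 0.609 = 0.478 / 0.609 ≈ 0.7849

PN ≈ 0.785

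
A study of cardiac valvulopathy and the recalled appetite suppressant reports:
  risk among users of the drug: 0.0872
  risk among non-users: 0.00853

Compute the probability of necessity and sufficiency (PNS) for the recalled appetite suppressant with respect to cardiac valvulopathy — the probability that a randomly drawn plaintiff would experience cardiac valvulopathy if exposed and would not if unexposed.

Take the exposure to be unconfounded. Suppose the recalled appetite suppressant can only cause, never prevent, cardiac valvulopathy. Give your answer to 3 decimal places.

PNS ≈ 0.079

Let p₁ = 0.0872, p₀ = 0.00853.
Under exogeneity and monotonicity, PNS = p₁ − p₀.
PNS = 0.0872 − 0.00853 = 0.07867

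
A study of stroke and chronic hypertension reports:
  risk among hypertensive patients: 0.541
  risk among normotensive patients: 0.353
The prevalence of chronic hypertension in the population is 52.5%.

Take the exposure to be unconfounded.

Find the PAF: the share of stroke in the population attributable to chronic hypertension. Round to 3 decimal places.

PAF ≈ 0.219

Let p₁ = 0.541, p₀ = 0.353.
Overall risk P(Y=1) = π·p₁ + (1−π)·p₀ = 0.525×0.541 + 0.475×0.353 = 0.4517.
Under exogeneity, PAF = [P(Y=1) − p₀] / P(Y=1).
PAF = (0.4517 − 0.353) / 0.4517 ≈ 0.2185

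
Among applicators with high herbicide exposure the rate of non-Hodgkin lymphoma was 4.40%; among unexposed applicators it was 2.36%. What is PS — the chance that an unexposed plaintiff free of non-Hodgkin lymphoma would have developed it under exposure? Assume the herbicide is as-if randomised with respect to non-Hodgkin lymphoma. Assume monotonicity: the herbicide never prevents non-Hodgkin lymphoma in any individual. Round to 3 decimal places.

p₁ = 0.044, p₀ = 0.0236.
Under exogeneity and monotonicity, PS = (p₁ − p₀) / (1 − p₀).
PS = (0.044 − 0.0236) / (1 − 0.0236) = 0.0204 / 0.9764 ≈ 0.0209

PS ≈ 0.021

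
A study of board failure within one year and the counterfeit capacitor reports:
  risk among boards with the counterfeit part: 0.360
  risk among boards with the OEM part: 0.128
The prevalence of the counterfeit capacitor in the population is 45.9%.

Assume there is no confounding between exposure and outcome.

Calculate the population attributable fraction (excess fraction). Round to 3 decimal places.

PAF ≈ 0.454

Let p₁ = 0.36, p₀ = 0.128.
Overall risk P(Y=1) = π·p₁ + (1−π)·p₀ = 0.459×0.36 + 0.541×0.128 = 0.23449.
Under exogeneity, PAF = [P(Y=1) − p₀] / P(Y=1).
PAF = (0.23449 − 0.128) / 0.23449 ≈ 0.4541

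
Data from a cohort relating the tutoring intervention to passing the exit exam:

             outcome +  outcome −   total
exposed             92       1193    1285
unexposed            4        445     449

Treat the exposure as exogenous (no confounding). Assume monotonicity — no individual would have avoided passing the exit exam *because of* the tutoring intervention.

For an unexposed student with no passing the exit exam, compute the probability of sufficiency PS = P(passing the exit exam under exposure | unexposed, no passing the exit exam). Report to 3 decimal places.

PS ≈ 0.063

p₁ = P(outcome | exposed) = 92/1285 = 0.071595
p₀ = P(outcome | unexposed) = 4/449 = 0.0089087
Under exogeneity and monotonicity, PS = (p₁ − p₀)/(1 − p₀).
PS = (0.071595 − 0.0089087) / 0.99109 ≈ 0.0633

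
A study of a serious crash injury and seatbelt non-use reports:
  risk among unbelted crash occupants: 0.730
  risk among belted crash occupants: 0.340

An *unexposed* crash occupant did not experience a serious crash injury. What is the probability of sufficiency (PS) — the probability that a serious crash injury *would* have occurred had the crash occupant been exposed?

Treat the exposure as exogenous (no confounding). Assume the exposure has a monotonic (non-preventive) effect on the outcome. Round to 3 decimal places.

Let p₁ = 0.73, p₀ = 0.34.
Under exogeneity and monotonicity, PS = (p₁ − p₀) / (1 − p₀).
PS = (0.73 − 0.34) / (1 − 0.34) = 0.39 / 0.66 ≈ 0.5909

PS ≈ 0.591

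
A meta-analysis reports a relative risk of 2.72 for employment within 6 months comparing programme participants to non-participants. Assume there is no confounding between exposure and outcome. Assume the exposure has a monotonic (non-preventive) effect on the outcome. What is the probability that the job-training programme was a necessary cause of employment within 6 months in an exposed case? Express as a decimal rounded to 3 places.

PN ≈ 0.632

Under exogeneity and monotonicity, PN = (RR − 1) / RR = 1 − 1/RR.
PN = (2.72 − 1) / 2.72 = 1.72 / 2.72 ≈ 0.6324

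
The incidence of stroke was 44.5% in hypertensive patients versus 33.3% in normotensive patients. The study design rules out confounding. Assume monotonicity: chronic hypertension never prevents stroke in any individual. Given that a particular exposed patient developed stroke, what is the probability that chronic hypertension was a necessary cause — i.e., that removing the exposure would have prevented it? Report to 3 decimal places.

p₁ = 0.445, p₀ = 0.333.
Under exogeneity and monotonicity, PN = (p₁ − p₀) / p₁.
PN = (0.445 − 0.333) / 0.445 = 0.112 / 0.445 ≈ 0.2517

PN ≈ 0.252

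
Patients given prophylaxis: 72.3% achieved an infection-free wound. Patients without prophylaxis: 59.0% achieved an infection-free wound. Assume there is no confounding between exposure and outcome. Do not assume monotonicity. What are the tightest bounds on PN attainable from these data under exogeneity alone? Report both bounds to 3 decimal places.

0.184 ≤ PN ≤ 0.567

p₁ = 0.723, p₀ = 0.59.
Under exogeneity alone the bounds on PN are max{0,(p₁−p₀)/p₁} ≤ PN ≤ min{1,(1−p₀)/p₁}.
  lower = (p₁ − p₀)/p₁ = 0.133 / 0.723 ≈ 0.1840
  upper = min{1, (1 − p₀)/p₁} = 0.41 / 0.723 ≈ 0.5671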